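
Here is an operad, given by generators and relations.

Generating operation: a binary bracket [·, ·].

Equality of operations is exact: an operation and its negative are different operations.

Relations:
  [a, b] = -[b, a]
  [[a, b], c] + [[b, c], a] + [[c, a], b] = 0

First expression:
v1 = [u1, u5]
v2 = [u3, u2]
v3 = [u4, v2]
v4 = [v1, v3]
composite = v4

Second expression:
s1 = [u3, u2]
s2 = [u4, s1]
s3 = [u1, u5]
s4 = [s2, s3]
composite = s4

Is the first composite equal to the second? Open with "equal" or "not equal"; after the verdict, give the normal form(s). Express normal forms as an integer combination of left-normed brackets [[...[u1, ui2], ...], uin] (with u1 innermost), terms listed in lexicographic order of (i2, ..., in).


not equal; first: [[[[u1, u5], u2], u3], u4] - [[[[u1, u5], u3], u2], u4] - [[[[u1, u5], u4], u2], u3] + [[[[u1, u5], u4], u3], u2]; second: -[[[[u1, u5], u2], u3], u4] + [[[[u1, u5], u3], u2], u4] + [[[[u1, u5], u4], u2], u3] - [[[[u1, u5], u4], u3], u2]

The first composite normalizes to [[[[u1, u5], u2], u3], u4] - [[[[u1, u5], u3], u2], u4] - [[[[u1, u5], u4], u2], u3] + [[[[u1, u5], u4], u3], u2]
The second composite normalizes to -[[[[u1, u5], u2], u3], u4] + [[[[u1, u5], u3], u2], u4] + [[[[u1, u5], u4], u2], u3] - [[[[u1, u5], u4], u3], u2]
The forms do not match — not equal.


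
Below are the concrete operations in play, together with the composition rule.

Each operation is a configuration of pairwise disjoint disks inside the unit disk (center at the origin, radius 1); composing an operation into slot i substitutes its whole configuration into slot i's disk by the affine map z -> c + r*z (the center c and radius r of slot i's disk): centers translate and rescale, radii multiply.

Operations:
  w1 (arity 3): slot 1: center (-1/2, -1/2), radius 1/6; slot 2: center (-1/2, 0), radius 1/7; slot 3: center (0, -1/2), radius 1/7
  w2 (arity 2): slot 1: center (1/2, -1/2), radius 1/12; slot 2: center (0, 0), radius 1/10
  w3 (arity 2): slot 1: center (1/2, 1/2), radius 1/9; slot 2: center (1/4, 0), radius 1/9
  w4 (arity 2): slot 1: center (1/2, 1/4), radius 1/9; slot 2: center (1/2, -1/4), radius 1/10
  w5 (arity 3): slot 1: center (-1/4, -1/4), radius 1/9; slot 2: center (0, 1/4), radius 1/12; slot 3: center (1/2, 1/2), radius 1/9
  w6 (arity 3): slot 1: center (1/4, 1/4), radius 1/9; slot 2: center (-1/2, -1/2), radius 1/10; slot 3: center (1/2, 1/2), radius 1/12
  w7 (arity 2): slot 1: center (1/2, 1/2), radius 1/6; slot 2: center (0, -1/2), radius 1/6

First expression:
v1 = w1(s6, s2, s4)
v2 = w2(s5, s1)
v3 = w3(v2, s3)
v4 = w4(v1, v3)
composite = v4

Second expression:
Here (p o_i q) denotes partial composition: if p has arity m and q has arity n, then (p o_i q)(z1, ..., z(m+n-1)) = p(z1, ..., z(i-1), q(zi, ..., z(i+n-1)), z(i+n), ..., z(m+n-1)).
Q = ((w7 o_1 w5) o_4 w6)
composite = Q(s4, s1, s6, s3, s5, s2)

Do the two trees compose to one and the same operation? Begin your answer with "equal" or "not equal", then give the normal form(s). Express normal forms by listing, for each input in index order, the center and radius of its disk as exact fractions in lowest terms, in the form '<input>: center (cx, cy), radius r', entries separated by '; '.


The first expression reduces to s1: center (11/20, -1/5), radius 1/900; s2: center (4/9, 1/4), radius 1/63; s3: center (21/40, -1/4), radius 1/90; s4: center (1/2, 7/36), radius 1/63; s5: center (5/9, -37/180), radius 1/1080; s6: center (4/9, 7/36), radius 1/54
The second expression reduces to s1: center (1/2, 13/24), radius 1/72; s2: center (1/12, -5/12), radius 1/72; s3: center (1/24, -11/24), radius 1/54; s4: center (11/24, 11/24), radius 1/54; s5: center (-1/12, -7/12), radius 1/60; s6: center (7/12, 7/12), radius 1/54
The forms do not match — not equal.

not equal — first s1: center (11/20, -1/5), radius 1/900; s2: center (4/9, 1/4), radius 1/63; s3: center (21/40, -1/4), radius 1/90; s4: center (1/2, 7/36), radius 1/63; s5: center (5/9, -37/180), radius 1/1080; s6: center (4/9, 7/36), radius 1/54, second s1: center (1/2, 13/24), radius 1/72; s2: center (1/12, -5/12), radius 1/72; s3: center (1/24, -11/24), radius 1/54; s4: center (11/24, 11/24), radius 1/54; s5: center (-1/12, -7/12), radius 1/60; s6: center (7/12, 7/12), radius 1/54


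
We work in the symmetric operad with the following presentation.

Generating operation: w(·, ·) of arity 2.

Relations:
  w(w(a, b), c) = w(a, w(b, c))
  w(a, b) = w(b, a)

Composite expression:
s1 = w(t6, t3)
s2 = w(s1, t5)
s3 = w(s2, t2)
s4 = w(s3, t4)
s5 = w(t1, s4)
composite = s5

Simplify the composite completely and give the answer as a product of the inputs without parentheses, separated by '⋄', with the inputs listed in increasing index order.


t1 ⋄ t2 ⋄ t3 ⋄ t4 ⋄ t5 ⋄ t6

With w associative and commutative, the t-input set is all that matters.
w(t6, t3) collapses to t6 ⋄ t3
w(w(t6, t3), t5) collapses to t6 ⋄ t3 ⋄ t5
w(w(w(t6, t3), t5), t2) collapses to t6 ⋄ t3 ⋄ t5 ⋄ t2
w(w(w(w(t6, t3), t5), t2), t4) collapses to t6 ⋄ t3 ⋄ t5 ⋄ t2 ⋄ t4
w(t1, w(w(w(w(t6, t3), t5), t2), t4)) collapses to t1 ⋄ t6 ⋄ t3 ⋄ t5 ⋄ t2 ⋄ t4
commutativity sorts the factors: t1 ⋄ t2 ⋄ t3 ⋄ t4 ⋄ t5 ⋄ t6


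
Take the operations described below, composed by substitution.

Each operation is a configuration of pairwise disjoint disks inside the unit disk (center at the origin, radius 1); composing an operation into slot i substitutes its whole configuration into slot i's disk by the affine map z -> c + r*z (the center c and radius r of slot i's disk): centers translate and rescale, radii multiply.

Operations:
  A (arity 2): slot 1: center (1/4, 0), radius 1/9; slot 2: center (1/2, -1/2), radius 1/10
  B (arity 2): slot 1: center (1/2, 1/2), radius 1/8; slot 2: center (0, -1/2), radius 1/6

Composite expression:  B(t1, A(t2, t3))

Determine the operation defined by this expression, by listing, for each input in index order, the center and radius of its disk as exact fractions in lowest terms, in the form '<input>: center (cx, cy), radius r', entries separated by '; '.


Nesting under B composes maps z -> c + r*z down each t-path.
input t1: composing its 1 substitution step yields center (1/2, 1/2), radius 1/8
input t2: composing its 2 substitution steps yields center (1/24, -1/2), radius 1/54
input t3: composing its 2 substitution steps yields center (1/12, -7/12), radius 1/60

t1: center (1/2, 1/2), radius 1/8; t2: center (1/24, -1/2), radius 1/54; t3: center (1/12, -7/12), radius 1/60


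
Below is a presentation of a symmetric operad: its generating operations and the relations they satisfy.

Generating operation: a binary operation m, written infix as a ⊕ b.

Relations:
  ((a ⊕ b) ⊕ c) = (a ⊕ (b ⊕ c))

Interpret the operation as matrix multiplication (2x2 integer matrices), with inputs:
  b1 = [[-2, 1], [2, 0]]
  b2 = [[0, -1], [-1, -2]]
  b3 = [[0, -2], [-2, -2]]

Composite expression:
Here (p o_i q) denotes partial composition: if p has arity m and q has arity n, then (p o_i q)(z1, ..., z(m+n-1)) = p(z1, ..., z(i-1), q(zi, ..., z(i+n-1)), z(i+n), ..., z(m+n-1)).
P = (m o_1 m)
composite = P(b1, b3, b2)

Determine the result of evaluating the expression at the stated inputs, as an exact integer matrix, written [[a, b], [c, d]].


[[-2, -2], [4, 8]]

(b1 ⊕ b3) = [[-2, 2], [0, -4]]
((b1 ⊕ b3) ⊕ b2) = [[-2, -2], [4, 8]]


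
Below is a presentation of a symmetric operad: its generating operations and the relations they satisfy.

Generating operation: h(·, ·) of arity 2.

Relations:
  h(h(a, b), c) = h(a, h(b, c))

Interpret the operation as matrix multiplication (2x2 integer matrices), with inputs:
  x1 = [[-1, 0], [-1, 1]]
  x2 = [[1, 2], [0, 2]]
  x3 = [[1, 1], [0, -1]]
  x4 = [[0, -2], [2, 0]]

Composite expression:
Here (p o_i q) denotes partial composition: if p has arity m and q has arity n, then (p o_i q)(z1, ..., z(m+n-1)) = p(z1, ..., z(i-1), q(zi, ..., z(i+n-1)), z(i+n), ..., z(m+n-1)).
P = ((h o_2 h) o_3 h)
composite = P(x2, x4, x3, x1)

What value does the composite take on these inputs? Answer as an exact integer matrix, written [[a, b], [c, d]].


h(x3, x1) = [[-2, 1], [1, -1]]
h(x4, h(x3, x1)) = [[-2, 2], [-4, 2]]
h(x2, h(x4, h(x3, x1))) = [[-10, 6], [-8, 4]]

[[-10, 6], [-8, 4]]


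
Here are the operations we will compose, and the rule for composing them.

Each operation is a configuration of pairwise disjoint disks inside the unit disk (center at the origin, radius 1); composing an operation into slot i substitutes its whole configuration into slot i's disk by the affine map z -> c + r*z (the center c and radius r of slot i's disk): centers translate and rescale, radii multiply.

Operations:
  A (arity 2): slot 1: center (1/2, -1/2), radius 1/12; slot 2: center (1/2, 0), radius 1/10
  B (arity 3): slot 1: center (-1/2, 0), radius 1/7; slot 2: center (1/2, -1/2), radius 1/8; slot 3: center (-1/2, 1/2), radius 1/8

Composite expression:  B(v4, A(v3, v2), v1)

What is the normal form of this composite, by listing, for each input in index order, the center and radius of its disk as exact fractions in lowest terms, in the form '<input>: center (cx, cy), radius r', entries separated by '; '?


Affine substitution under B: radii multiply and v-centers shift.
input v4: applying the 1 nested substitution gives center (-1/2, 0), radius 1/7
input v3: applying the 2 nested substitutions gives center (9/16, -9/16), radius 1/96
input v2: applying the 2 nested substitutions gives center (9/16, -1/2), radius 1/80
input v1: applying the 1 nested substitution gives center (-1/2, 1/2), radius 1/8

v1: center (-1/2, 1/2), radius 1/8; v2: center (9/16, -1/2), radius 1/80; v3: center (9/16, -9/16), radius 1/96; v4: center (-1/2, 0), radius 1/7


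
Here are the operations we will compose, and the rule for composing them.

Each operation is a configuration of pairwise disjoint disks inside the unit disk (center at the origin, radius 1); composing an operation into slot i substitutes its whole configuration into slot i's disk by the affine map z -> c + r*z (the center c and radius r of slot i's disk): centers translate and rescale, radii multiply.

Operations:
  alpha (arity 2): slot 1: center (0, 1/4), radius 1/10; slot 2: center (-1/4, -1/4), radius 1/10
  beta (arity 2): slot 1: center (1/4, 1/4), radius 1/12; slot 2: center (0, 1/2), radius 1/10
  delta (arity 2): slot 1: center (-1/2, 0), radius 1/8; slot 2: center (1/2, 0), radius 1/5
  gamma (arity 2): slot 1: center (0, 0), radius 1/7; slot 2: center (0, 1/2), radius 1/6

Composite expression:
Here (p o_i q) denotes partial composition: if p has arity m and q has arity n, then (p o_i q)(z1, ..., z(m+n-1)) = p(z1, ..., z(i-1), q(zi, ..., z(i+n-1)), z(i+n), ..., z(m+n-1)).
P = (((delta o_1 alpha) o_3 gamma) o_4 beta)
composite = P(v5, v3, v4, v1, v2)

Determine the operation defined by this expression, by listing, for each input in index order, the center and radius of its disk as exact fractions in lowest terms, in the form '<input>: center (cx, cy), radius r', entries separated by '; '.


v1: center (61/120, 13/120), radius 1/360; v2: center (1/2, 7/60), radius 1/300; v3: center (-17/32, -1/32), radius 1/80; v4: center (1/2, 0), radius 1/35; v5: center (-1/2, 1/32), radius 1/80

Nesting under delta composes maps z -> c + r*z down each v-path.
for v5, the 2-step affine chain lands on center (-1/2, 1/32), radius 1/80
for v3, the 2-step affine chain lands on center (-17/32, -1/32), radius 1/80
for v4, the 2-step affine chain lands on center (1/2, 0), radius 1/35
for v1, the 3-step affine chain lands on center (61/120, 13/120), radius 1/360
for v2, the 3-step affine chain lands on center (1/2, 7/60), radius 1/300


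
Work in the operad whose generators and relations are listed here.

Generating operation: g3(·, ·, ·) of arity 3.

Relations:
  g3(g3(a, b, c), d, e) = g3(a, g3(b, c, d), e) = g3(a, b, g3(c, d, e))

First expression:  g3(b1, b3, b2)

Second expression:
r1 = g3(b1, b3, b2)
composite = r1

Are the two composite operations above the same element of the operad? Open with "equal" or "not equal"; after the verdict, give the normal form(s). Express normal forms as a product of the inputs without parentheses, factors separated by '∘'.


equal: each reduces to b1 ∘ b3 ∘ b2

The first expression, normalized: b1 ∘ b3 ∘ b2
The second expression, normalized: b1 ∘ b3 ∘ b2
Both agree, so they are equal.


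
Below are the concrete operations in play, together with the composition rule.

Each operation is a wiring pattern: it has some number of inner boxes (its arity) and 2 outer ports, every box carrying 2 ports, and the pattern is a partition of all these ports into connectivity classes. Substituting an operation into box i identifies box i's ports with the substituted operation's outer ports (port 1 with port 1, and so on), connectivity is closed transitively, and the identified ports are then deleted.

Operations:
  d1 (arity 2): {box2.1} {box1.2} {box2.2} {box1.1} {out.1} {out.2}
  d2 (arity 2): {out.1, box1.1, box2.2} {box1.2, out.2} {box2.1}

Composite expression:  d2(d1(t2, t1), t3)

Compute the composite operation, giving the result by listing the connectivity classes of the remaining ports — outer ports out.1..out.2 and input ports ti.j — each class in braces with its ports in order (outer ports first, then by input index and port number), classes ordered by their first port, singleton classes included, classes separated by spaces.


{out.1, t3.2} {out.2} {t1.1} {t1.2} {t2.1} {t2.2} {t3.1}

Substituting into d2 glues patterns; closure does the rest.
stage d1: inputs (t2, t1), connectivity {out.1} {out.2} {t1.1} {t1.2} {t2.1} {t2.2}, out.j its boundary
stage d2: inputs (t2, t1, t3), connectivity {out.1, t3.2} {out.2} {t1.1} {t1.2} {t2.1} {t2.2} {t3.1}, out.j its boundary


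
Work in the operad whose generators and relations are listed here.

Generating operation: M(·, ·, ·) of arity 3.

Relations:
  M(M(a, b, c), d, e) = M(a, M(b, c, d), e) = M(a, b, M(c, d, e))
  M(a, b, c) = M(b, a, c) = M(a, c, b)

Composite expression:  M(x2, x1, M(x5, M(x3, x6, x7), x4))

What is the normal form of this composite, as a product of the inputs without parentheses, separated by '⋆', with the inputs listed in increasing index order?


x1 ⋆ x2 ⋆ x3 ⋆ x4 ⋆ x5 ⋆ x6 ⋆ x7

Both nesting and order wash out for M; what remains is which x's occur.
M(x3, x6, x7) unparenthesizes to x3 ⋆ x6 ⋆ x7
M(x5, M(x3, x6, x7), x4) unparenthesizes to x5 ⋆ x3 ⋆ x6 ⋆ x7 ⋆ x4
M(x2, x1, M(x5, M(x3, x6, x7), x4)) unparenthesizes to x2 ⋆ x1 ⋆ x5 ⋆ x3 ⋆ x6 ⋆ x7 ⋆ x4
the factors in increasing index order: x1 ⋆ x2 ⋆ x3 ⋆ x4 ⋆ x5 ⋆ x6 ⋆ x7


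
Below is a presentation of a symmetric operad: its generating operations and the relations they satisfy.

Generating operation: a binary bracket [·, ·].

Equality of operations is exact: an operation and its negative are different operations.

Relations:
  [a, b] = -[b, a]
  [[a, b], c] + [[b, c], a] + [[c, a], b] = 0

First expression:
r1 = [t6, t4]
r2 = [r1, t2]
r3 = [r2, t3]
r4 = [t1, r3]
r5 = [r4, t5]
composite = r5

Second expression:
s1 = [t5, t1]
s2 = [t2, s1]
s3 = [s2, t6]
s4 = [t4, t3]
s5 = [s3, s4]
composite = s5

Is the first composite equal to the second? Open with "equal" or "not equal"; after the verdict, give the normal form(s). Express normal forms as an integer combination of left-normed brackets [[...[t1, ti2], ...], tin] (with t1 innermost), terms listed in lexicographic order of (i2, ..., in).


not equal — first [[[[[t1, t2], t4], t6], t3], t5] - [[[[[t1, t2], t6], t4], t3], t5] - [[[[[t1, t3], t2], t4], t6], t5] + [[[[[t1, t3], t2], t6], t4], t5] + [[[[[t1, t3], t4], t6], t2], t5] - [[[[[t1, t3], t6], t4], t2], t5] - [[[[[t1, t4], t6], t2], t3], t5] + [[[[[t1, t6], t4], t2], t3], t5], second -[[[[[t1, t5], t2], t6], t3], t4] + [[[[[t1, t5], t2], t6], t4], t3]

The first expression, normalized: [[[[[t1, t2], t4], t6], t3], t5] - [[[[[t1, t2], t6], t4], t3], t5] - [[[[[t1, t3], t2], t4], t6], t5] + [[[[[t1, t3], t2], t6], t4], t5] + [[[[[t1, t3], t4], t6], t2], t5] - [[[[[t1, t3], t6], t4], t2], t5] - [[[[[t1, t4], t6], t2], t3], t5] + [[[[[t1, t6], t4], t2], t3], t5]
The second expression, normalized: -[[[[[t1, t5], t2], t6], t3], t4] + [[[[[t1, t5], t2], t6], t4], t3]
The normal forms differ: not equal.


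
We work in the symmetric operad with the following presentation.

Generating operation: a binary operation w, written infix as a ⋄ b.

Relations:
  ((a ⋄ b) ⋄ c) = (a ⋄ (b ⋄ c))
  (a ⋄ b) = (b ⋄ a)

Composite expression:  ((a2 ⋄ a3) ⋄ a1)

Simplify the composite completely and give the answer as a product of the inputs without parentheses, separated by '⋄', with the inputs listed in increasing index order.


a1 ⋄ a2 ⋄ a3

Any arrangement under w is one operation, so sort the a-inputs.
(a2 ⋄ a3) unparenthesizes to a2 ⋄ a3
((a2 ⋄ a3) ⋄ a1) unparenthesizes to a2 ⋄ a3 ⋄ a1
putting the inputs in ascending order: a1 ⋄ a2 ⋄ a3


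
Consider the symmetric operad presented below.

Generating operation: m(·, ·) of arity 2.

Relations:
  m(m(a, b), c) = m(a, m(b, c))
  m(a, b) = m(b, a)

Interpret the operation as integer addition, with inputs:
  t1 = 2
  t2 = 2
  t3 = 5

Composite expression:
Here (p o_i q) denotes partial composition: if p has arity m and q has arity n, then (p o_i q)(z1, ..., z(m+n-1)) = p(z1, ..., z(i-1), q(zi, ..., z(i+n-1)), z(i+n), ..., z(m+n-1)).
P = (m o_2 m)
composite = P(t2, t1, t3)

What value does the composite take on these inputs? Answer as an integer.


9

m(t1, t3) = 7
m(t2, m(t1, t3)) = 9


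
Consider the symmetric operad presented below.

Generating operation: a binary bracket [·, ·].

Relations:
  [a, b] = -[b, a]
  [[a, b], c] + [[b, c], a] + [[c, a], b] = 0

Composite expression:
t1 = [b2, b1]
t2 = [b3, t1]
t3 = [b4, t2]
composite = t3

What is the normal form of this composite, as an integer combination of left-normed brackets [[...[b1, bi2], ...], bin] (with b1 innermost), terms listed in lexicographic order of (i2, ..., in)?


Left-normed coefficients sit on the b1-initial expansion words.
Composite bracket: [b4, [b3, [b2, b1]]]
Applying ab - ba throughout gives 8 signed words (2^3 = 8).
Collect the words opening with b1:
  word b1b2b3b4 has sign -1, contributing -[[[b1, b2], b3], b4]

-[[[b1, b2], b3], b4]


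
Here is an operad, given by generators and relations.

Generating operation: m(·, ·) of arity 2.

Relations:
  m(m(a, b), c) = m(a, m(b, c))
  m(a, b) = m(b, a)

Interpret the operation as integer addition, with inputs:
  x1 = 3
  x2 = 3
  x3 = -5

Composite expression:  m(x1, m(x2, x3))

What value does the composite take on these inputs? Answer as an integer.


m(x2, x3) = -2
m(x1, m(x2, x3)) = 1

1


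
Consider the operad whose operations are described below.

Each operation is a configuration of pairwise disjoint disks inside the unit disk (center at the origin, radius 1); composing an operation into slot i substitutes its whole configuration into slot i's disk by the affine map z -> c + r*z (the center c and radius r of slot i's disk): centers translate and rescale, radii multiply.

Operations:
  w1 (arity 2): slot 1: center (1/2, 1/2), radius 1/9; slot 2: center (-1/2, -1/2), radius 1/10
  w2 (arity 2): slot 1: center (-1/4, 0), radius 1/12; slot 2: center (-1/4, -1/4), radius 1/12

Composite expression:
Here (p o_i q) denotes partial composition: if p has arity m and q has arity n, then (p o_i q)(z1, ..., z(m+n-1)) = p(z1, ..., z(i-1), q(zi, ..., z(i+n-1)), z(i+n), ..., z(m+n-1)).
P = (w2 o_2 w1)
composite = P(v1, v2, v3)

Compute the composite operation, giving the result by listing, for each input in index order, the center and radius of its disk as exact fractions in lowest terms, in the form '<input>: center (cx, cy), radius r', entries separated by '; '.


v1: center (-1/4, 0), radius 1/12; v2: center (-5/24, -5/24), radius 1/108; v3: center (-7/24, -7/24), radius 1/120

Nesting under w2 composes maps z -> c + r*z down each v-path.
v1: after 1 affine step, its disk has center (-1/4, 0), radius 1/12
v2: after 2 affine steps, its disk has center (-5/24, -5/24), radius 1/108
v3: after 2 affine steps, its disk has center (-7/24, -7/24), radius 1/120


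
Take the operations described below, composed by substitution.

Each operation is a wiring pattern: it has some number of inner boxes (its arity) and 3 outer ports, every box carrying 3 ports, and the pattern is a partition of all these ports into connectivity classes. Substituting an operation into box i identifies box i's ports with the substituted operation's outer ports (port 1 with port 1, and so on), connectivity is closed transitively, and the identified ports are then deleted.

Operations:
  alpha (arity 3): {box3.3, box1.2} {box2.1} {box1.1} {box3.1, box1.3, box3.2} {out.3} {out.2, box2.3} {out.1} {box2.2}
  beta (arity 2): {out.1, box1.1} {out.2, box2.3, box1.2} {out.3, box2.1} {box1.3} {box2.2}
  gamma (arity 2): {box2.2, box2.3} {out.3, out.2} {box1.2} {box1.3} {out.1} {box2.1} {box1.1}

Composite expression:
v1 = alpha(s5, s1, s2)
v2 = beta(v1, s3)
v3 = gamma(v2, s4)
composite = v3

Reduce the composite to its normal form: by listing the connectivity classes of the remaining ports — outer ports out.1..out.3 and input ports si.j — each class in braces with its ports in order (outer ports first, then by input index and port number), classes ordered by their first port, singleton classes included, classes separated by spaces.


{out.1} {out.2, out.3} {s1.1} {s1.2} {s1.3, s3.3} {s2.1, s2.2, s5.3} {s2.3, s5.2} {s3.1} {s3.2} {s4.1} {s4.2, s4.3} {s5.1}

Connectivity passes through glued gamma-boundaries; trace each wire chain.
through alpha, on inputs (s5, s1, s2): {out.1} {out.2, s1.3} {out.3} {s1.1} {s1.2} {s2.1, s2.2, s5.3} {s2.3, s5.2} {s5.1} (out.j = stage outer ports)
through beta, on inputs (s5, s1, s2, s3): {out.1} {out.2, s1.3, s3.3} {out.3, s3.1} {s1.1} {s1.2} {s2.1, s2.2, s5.3} {s2.3, s5.2} {s3.2} {s5.1} (out.j = stage outer ports)
through gamma, on inputs (s5, s1, s2, s3, s4): {out.1} {out.2, out.3} {s1.1} {s1.2} {s1.3, s3.3} {s2.1, s2.2, s5.3} {s2.3, s5.2} {s3.1} {s3.2} {s4.1} {s4.2, s4.3} {s5.1} (out.j = stage outer ports)


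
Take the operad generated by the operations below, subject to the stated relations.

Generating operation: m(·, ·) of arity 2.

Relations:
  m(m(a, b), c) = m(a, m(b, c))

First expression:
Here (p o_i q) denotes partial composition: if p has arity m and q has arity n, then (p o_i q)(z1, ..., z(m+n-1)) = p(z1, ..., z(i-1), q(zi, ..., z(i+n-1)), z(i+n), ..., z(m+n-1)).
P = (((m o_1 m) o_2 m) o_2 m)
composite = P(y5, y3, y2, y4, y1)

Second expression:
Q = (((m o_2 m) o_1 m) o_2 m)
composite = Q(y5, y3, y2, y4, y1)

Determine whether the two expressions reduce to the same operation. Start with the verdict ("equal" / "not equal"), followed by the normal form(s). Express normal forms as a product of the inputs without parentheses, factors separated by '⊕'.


equal: each reduces to y5 ⊕ y3 ⊕ y2 ⊕ y4 ⊕ y1

Normal form of the first expression: y5 ⊕ y3 ⊕ y2 ⊕ y4 ⊕ y1
Normal form of the second expression: y5 ⊕ y3 ⊕ y2 ⊕ y4 ⊕ y1
One common form — equal.


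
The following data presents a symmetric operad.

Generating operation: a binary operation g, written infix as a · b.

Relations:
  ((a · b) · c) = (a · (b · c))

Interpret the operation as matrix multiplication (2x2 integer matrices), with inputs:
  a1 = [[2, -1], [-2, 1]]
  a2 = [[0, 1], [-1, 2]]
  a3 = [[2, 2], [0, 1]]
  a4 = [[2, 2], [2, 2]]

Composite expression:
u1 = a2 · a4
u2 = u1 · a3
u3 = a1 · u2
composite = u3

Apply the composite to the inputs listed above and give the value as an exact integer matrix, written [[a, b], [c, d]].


[[4, 6], [-4, -6]]

(a2 · a4) = [[2, 2], [2, 2]]
((a2 · a4) · a3) = [[4, 6], [4, 6]]
(a1 · ((a2 · a4) · a3)) = [[4, 6], [-4, -6]]


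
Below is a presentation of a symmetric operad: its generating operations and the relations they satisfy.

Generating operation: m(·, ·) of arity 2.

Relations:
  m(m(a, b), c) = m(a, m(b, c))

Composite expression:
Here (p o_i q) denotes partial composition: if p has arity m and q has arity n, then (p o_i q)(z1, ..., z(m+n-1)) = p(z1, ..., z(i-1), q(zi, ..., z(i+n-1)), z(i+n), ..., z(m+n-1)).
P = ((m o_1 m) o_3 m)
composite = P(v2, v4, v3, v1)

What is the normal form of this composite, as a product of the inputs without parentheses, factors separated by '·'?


v2 · v4 · v3 · v1


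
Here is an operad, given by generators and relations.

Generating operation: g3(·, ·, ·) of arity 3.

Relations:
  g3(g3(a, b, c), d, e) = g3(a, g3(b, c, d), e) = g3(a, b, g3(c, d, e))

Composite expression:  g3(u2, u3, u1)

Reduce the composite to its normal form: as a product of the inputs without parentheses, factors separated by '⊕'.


u2 ⊕ u3 ⊕ u1


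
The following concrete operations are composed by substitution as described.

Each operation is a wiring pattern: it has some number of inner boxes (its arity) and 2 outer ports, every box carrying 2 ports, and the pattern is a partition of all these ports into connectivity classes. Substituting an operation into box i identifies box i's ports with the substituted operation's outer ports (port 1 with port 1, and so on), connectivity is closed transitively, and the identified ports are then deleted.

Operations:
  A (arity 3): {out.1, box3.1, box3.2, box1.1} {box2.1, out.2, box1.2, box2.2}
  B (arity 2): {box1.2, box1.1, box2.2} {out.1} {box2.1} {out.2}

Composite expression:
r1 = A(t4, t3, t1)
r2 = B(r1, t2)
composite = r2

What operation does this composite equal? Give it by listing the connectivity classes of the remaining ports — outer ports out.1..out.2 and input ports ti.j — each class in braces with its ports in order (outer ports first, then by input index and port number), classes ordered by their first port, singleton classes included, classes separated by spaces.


{out.1} {out.2} {t1.1, t1.2, t2.2, t3.1, t3.2, t4.1, t4.2} {t2.1}


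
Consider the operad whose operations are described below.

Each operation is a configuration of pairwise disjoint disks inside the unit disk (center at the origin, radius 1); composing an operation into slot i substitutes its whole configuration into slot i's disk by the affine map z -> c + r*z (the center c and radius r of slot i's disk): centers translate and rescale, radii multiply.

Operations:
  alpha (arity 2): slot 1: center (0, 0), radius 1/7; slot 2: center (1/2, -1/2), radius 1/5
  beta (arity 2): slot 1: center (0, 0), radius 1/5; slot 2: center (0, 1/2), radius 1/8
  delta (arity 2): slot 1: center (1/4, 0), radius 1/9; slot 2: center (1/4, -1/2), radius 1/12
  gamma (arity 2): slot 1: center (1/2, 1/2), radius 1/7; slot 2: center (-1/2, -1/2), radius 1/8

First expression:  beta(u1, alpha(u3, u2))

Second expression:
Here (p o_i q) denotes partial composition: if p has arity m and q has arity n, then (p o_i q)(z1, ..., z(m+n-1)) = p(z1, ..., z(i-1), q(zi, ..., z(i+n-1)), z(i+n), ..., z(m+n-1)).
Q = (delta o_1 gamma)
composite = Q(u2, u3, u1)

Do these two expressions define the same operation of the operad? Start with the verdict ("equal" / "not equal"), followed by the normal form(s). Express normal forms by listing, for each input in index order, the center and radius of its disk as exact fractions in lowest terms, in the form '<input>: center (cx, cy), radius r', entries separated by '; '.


In normal form, the first expression is u1: center (0, 0), radius 1/5; u2: center (1/16, 7/16), radius 1/40; u3: center (0, 1/2), radius 1/56
In normal form, the second expression is u1: center (1/4, -1/2), radius 1/12; u2: center (11/36, 1/18), radius 1/63; u3: center (7/36, -1/18), radius 1/72
They disagree, so not equal.

not equal: they reduce to u1: center (0, 0), radius 1/5; u2: center (1/16, 7/16), radius 1/40; u3: center (0, 1/2), radius 1/56 and u1: center (1/4, -1/2), radius 1/12; u2: center (11/36, 1/18), radius 1/63; u3: center (7/36, -1/18), radius 1/72


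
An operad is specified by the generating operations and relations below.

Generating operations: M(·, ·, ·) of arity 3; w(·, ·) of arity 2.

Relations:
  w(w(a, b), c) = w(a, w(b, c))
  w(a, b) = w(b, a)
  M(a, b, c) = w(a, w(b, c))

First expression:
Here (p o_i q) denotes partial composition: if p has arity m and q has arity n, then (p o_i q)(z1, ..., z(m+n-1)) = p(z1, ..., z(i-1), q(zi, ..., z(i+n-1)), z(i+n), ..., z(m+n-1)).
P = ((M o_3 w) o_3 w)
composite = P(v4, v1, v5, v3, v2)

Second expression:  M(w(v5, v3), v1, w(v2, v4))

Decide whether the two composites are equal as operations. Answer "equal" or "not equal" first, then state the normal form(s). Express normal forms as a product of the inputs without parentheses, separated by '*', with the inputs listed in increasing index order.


Reducing the first expression gives v1 * v2 * v3 * v4 * v5
Reducing the second expression gives v1 * v2 * v3 * v4 * v5
Identical normal forms: equal.

equal; the common form is v1 * v2 * v3 * v4 * v5


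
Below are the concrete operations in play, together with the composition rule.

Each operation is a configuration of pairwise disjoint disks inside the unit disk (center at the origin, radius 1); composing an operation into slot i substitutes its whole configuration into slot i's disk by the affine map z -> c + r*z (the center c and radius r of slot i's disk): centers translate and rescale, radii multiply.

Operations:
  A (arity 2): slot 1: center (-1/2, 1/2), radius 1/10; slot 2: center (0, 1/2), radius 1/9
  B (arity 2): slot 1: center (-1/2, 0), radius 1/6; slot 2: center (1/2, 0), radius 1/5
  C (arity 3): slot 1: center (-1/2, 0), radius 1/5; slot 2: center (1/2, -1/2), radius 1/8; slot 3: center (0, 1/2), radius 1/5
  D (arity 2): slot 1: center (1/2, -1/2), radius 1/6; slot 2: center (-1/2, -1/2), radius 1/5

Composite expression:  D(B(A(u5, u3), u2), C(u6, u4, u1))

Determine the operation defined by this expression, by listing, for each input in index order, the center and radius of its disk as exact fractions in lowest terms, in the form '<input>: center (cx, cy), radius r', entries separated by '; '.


Follow each u-input down from D: c' goes to c + r*c', radius to r*r'.
for u5, the 3-step affine chain lands on center (29/72, -35/72), radius 1/360
for u3, the 3-step affine chain lands on center (5/12, -35/72), radius 1/324
for u2, the 2-step affine chain lands on center (7/12, -1/2), radius 1/30
for u6, the 2-step affine chain lands on center (-3/5, -1/2), radius 1/25
for u4, the 2-step affine chain lands on center (-2/5, -3/5), radius 1/40
for u1, the 2-step affine chain lands on center (-1/2, -2/5), radius 1/25

u1: center (-1/2, -2/5), radius 1/25; u2: center (7/12, -1/2), radius 1/30; u3: center (5/12, -35/72), radius 1/324; u4: center (-2/5, -3/5), radius 1/40; u5: center (29/72, -35/72), radius 1/360; u6: center (-3/5, -1/2), radius 1/25


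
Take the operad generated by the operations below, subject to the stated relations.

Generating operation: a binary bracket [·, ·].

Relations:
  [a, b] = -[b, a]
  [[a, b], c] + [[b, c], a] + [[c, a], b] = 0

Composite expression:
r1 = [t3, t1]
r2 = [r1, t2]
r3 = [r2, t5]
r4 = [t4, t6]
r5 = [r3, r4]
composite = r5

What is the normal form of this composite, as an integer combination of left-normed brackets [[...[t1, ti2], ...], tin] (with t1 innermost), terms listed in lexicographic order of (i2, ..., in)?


Left-normed coefficients sit on the t1-initial expansion words.
Composite bracket: [[[[t3, t1], t2], t5], [t4, t6]]
Under [a, b] = ab - ba we get 32 signed associative words (2^5 = 32).
Coefficients come from the t1-initial words:
  t1t3t2t5t4t6 appears with sign -1, giving the term -[[[[[t1, t3], t2], t5], t4], t6]
  t1t3t2t5t6t4 appears with sign +1, giving the term +[[[[[t1, t3], t2], t5], t6], t4]

-[[[[[t1, t3], t2], t5], t4], t6] + [[[[[t1, t3], t2], t5], t6], t4]


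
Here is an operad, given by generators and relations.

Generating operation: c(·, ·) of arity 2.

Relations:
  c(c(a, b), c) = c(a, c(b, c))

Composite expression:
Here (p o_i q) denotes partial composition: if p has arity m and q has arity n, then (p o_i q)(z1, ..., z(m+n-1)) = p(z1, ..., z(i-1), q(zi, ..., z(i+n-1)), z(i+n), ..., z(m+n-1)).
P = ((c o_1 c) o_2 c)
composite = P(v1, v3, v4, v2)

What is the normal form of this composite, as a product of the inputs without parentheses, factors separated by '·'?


v1 · v3 · v4 · v2

The c-tree's shape is irrelevant; the v-reading-order decides.
c(v3, v4) linearizes to v3 · v4
c(v1, c(v3, v4)) linearizes to v1 · v3 · v4
c(c(v1, c(v3, v4)), v2) linearizes to v1 · v3 · v4 · v2


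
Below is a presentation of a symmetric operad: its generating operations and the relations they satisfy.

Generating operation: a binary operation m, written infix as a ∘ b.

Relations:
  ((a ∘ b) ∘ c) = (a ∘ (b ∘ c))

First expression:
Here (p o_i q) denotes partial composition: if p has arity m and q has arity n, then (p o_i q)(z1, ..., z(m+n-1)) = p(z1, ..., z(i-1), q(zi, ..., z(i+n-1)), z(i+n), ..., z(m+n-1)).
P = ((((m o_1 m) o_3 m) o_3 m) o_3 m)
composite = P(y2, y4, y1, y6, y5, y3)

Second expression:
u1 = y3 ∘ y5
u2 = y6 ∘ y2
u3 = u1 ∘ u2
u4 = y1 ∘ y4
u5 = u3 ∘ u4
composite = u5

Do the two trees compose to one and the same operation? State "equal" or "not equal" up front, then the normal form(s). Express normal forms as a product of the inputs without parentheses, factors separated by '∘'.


not equal; the first gives y2 ∘ y4 ∘ y1 ∘ y6 ∘ y5 ∘ y3 and the second y3 ∘ y5 ∘ y6 ∘ y2 ∘ y1 ∘ y4


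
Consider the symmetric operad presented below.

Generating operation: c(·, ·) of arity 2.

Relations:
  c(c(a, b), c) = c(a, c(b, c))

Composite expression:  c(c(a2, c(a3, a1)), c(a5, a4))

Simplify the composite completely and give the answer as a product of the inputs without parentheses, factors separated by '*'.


Under associativity of c, the answer is the a's in reading order.
c(a3, a1) flattens to a3 * a1
c(a2, c(a3, a1)) flattens to a2 * a3 * a1
c(a5, a4) flattens to a5 * a4
c(c(a2, c(a3, a1)), c(a5, a4)) flattens to a2 * a3 * a1 * a5 * a4

a2 * a3 * a1 * a5 * a4


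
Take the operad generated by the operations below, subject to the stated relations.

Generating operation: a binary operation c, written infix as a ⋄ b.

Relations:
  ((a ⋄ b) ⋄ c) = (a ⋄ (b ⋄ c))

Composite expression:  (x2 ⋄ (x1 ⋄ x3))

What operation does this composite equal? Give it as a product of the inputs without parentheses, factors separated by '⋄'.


x2 ⋄ x1 ⋄ x3

All parenthesizations of c agree; list the x-inputs left to right.
(x1 ⋄ x3) collapses to x1 ⋄ x3
(x2 ⋄ (x1 ⋄ x3)) collapses to x2 ⋄ x1 ⋄ x3


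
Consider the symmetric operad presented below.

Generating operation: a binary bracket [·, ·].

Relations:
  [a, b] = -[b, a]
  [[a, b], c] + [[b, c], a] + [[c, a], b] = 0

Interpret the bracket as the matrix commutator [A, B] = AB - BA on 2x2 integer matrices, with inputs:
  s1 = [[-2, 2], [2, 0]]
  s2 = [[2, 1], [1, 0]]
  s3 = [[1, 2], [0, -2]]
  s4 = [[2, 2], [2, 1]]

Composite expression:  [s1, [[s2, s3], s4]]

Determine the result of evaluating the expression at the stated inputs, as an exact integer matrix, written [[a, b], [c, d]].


[[40, 34], [6, -40]]

[s2, s3] = [[-2, 1], [3, 2]]
[[s2, s3], s4] = [[-4, -9], [11, 4]]
[s1, [[s2, s3], s4]] = [[40, 34], [6, -40]]


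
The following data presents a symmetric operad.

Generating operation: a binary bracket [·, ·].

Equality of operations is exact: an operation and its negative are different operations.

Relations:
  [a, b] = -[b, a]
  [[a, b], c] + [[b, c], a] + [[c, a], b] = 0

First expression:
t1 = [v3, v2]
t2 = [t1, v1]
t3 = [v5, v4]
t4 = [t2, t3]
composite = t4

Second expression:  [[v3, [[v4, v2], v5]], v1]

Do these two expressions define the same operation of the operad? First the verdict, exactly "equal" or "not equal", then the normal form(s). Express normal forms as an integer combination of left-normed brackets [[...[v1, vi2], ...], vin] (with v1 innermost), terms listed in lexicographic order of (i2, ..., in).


not equal — first -[[[[v1, v2], v3], v4], v5] + [[[[v1, v2], v3], v5], v4] + [[[[v1, v3], v2], v4], v5] - [[[[v1, v3], v2], v5], v4], second -[[[[v1, v2], v4], v5], v3] + [[[[v1, v3], v2], v4], v5] - [[[[v1, v3], v4], v2], v5] - [[[[v1, v3], v5], v2], v4] + [[[[v1, v3], v5], v4], v2] + [[[[v1, v4], v2], v5], v3] + [[[[v1, v5], v2], v4], v3] - [[[[v1, v5], v4], v2], v3]

Reducing the first expression gives -[[[[v1, v2], v3], v4], v5] + [[[[v1, v2], v3], v5], v4] + [[[[v1, v3], v2], v4], v5] - [[[[v1, v3], v2], v5], v4]
Reducing the second expression gives -[[[[v1, v2], v4], v5], v3] + [[[[v1, v3], v2], v4], v5] - [[[[v1, v3], v4], v2], v5] - [[[[v1, v3], v5], v2], v4] + [[[[v1, v3], v5], v4], v2] + [[[[v1, v4], v2], v5], v3] + [[[[v1, v5], v2], v4], v3] - [[[[v1, v5], v4], v2], v3]
Distinct normal forms: not equal.


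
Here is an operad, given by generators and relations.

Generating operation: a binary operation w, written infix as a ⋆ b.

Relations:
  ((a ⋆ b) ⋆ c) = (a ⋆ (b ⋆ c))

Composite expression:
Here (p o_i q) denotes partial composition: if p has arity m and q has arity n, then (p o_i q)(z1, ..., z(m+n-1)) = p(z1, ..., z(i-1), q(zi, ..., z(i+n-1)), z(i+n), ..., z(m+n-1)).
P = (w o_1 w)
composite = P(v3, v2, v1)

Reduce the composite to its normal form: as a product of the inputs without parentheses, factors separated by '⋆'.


v3 ⋆ v2 ⋆ v1

The w-tree's shape is irrelevant; the v-reading-order decides.
(v3 ⋆ v2) unparenthesizes to v3 ⋆ v2
((v3 ⋆ v2) ⋆ v1) unparenthesizes to v3 ⋆ v2 ⋆ v1


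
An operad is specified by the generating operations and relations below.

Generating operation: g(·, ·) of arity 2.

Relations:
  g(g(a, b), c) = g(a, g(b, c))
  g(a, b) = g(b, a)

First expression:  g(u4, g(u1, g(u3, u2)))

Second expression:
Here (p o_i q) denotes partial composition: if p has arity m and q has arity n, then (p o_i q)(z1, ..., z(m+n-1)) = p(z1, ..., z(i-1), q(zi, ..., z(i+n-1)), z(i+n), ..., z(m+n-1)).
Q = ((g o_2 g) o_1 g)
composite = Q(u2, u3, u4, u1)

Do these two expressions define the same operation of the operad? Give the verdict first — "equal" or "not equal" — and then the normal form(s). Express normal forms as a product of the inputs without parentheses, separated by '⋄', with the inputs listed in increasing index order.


equal: each reduces to u1 ⋄ u2 ⋄ u3 ⋄ u4


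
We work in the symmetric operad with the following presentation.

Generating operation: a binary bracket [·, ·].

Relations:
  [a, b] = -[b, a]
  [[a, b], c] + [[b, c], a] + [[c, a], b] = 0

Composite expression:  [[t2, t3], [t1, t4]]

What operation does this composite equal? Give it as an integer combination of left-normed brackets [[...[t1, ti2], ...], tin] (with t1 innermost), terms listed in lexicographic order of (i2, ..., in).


-[[[t1, t4], t2], t3] + [[[t1, t4], t3], t2]

Skip Jacobi rewriting: expand, keep t1-initial words, read off terms.
Composite bracket: [[t2, t3], [t1, t4]]
Expanding via [a, b] = ab - ba: 8 signed words (2^3 = 8).
Coefficients come from the t1-initial words:
  t1t4t2t3 appears with sign -1, giving the term -[[[t1, t4], t2], t3]
  t1t4t3t2 appears with sign +1, giving the term +[[[t1, t4], t3], t2]


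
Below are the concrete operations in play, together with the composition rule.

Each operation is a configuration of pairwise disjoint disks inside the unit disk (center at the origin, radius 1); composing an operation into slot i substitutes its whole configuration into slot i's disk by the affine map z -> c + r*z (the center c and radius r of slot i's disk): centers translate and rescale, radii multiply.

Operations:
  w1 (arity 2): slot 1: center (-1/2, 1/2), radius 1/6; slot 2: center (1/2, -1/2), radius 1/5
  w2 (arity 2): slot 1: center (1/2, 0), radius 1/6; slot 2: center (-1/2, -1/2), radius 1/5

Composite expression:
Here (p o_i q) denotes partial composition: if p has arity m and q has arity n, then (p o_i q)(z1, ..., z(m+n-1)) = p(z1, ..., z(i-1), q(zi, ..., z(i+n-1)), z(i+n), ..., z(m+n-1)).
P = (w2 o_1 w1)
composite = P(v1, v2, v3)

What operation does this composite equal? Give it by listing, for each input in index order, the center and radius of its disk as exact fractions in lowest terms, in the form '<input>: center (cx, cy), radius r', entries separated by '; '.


v1: center (5/12, 1/12), radius 1/36; v2: center (7/12, -1/12), radius 1/30; v3: center (-1/2, -1/2), radius 1/5

Only the slot chain above each v matters under w2; compose those maps.
v1: after 2 affine steps, its disk has center (5/12, 1/12), radius 1/36
v2: after 2 affine steps, its disk has center (7/12, -1/12), radius 1/30
v3: after 1 affine step, its disk has center (-1/2, -1/2), radius 1/5
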